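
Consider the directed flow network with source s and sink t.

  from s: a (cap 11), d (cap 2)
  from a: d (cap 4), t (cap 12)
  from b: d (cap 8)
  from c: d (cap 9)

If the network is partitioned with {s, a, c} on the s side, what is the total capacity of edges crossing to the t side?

Edges leaving {s, a, c}: s→d (2), a→d (4), a→t (12), c→d (9).
Cut capacity = 2 + 4 + 12 + 9 = 27.

27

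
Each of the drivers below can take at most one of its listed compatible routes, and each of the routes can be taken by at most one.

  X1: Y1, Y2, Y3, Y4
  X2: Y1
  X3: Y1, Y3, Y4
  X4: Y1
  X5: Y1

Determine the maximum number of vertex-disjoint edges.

3

Unit-capacity flow: source→left, listed edges, right→sink; max matching = max flow.
Augmenting path X1→Y1 (+1); matched 1.
Augmenting path X3→Y3 (+1); matched 2.
Augmenting path X2→Y1→X1→Y2 (+1); matched 3.
No augmenting path remains; maximum matching = 3.
König certificate: {X1, X3, Y1} is a vertex cover of size 3 (every listed pair touches it), so no matching can be larger.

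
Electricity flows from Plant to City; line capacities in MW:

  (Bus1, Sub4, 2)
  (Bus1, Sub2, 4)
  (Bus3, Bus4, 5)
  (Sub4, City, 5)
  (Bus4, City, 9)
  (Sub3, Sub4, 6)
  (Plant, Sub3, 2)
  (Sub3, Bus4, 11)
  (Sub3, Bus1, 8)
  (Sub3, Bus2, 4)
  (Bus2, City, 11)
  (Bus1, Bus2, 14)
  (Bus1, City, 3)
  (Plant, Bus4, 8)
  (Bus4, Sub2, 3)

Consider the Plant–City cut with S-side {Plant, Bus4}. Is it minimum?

Given cut capacity: 2 + 3 + 9 = 14.
Augment Plant→Bus4→City: bottleneck 8, flow now 8.
Augment Plant→Sub3→Bus4→City: bottleneck 1, flow now 9.
Augment Plant→Sub3→Bus1→City: bottleneck 1, flow now 10.
No augmenting path remains; maximum flow = 10.
In the residual graph, reachable from Plant: {Plant}.
Min-cut edges: Plant→Sub3 (2), Plant→Bus4 (8); capacity 2 + 8 = 10.
Cut capacity 14 exceeds the max flow 10, so it is not minimum.

No — its capacity is 14, but the minimum cut has capacity 10.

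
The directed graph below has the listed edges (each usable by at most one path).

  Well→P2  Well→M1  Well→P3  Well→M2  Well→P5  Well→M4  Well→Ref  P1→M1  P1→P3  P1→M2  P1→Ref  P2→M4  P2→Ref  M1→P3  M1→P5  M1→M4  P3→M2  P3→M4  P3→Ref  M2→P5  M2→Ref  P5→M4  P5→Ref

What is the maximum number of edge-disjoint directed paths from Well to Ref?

5

Assign every edge capacity 1; by Menger, the answer equals the max flow.
Path Well→Ref (+1); total 1.
Path Well→P2→Ref (+1); total 2.
Path Well→P3→Ref (+1); total 3.
Path Well→M2→Ref (+1); total 4.
Path Well→P5→Ref (+1); total 5.
No residual Well→Ref path; max flow = 5.
Certifying cut of size 5: {M2→Ref, P3→Ref, P5→Ref, Well→P2, Well→Ref}.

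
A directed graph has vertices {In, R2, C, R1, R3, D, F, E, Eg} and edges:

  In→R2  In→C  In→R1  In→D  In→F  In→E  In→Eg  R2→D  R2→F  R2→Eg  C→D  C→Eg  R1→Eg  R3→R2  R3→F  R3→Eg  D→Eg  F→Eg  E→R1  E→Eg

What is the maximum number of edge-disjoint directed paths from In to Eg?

7

Assign every edge capacity 1; by Menger, the answer equals the max flow.
Path In→Eg (+1); total 1.
Path In→R2→Eg (+1); total 2.
Path In→C→Eg (+1); total 3.
Path In→R1→Eg (+1); total 4.
Path In→D→Eg (+1); total 5.
Path In→F→Eg (+1); total 6.
Path In→E→Eg (+1); total 7.
No residual In→Eg path; max flow = 7.
Certifying cut of size 7: {In→C, In→D, In→E, In→Eg, In→F, In→R1, In→R2}.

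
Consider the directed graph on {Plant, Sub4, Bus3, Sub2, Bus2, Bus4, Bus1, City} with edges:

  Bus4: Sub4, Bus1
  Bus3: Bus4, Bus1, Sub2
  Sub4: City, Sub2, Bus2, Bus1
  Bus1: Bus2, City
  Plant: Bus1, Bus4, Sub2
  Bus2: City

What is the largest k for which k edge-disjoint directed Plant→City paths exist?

Assign every edge capacity 1; by Menger, the answer equals the max flow.
Path Plant→Bus1→City (+1); total 1.
Path Plant→Bus4→Sub4→City (+1); total 2.
No residual Plant→City path; max flow = 2.
Certifying cut of size 2: {Plant→Bus1, Plant→Bus4}.

2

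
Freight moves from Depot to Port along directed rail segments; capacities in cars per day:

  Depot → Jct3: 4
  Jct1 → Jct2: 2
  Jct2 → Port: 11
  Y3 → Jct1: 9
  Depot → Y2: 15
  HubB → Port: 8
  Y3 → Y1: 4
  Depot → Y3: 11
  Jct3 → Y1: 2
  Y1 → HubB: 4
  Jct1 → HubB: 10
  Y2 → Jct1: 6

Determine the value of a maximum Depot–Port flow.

10

Augment Depot→Y2→Jct1→Jct2→Port: bottleneck 2, flow now 2.
Augment Depot→Y2→Jct1→HubB→Port: bottleneck 4, flow now 6.
Augment Depot→Jct3→Y1→HubB→Port: bottleneck 2, flow now 8.
Augment Depot→Y3→Y1→HubB→Port: bottleneck 2, flow now 10.
No augmenting path remains; maximum flow = 10.
In the residual graph, reachable from Depot: {Depot, Y2, Jct3, Y3, Y1, Jct1, HubB}.
Min-cut edges: Jct1→Jct2 (2), HubB→Port (8); capacity 2 + 8 = 10.
This cut is saturated, so no flow can exceed 10.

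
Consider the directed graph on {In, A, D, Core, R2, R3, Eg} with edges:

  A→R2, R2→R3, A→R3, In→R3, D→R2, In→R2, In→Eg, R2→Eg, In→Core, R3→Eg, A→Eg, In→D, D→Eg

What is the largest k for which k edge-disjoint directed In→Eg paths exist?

4

Assign every edge capacity 1; by Menger, the answer equals the max flow.
Path In→Eg (+1); total 1.
Path In→D→Eg (+1); total 2.
Path In→R2→Eg (+1); total 3.
Path In→R3→Eg (+1); total 4.
No residual In→Eg path; max flow = 4.
Certifying cut of size 4: {In→D, In→Eg, In→R2, In→R3}.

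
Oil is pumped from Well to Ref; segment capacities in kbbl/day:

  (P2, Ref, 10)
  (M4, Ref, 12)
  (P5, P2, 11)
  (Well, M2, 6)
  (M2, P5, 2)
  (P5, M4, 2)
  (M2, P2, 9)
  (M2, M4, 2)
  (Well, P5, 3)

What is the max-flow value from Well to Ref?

Augment Well→M2→M4→Ref: bottleneck 2, flow now 2.
Augment Well→M2→P2→Ref: bottleneck 4, flow now 6.
Augment Well→P5→M4→Ref: bottleneck 2, flow now 8.
Augment Well→P5→P2→Ref: bottleneck 1, flow now 9.
No augmenting path remains; maximum flow = 9.
In the residual graph, reachable from Well: {Well}.
Min-cut edges: Well→M2 (6), Well→P5 (3); capacity 6 + 3 = 9.
This cut is saturated, so no flow can exceed 9.

9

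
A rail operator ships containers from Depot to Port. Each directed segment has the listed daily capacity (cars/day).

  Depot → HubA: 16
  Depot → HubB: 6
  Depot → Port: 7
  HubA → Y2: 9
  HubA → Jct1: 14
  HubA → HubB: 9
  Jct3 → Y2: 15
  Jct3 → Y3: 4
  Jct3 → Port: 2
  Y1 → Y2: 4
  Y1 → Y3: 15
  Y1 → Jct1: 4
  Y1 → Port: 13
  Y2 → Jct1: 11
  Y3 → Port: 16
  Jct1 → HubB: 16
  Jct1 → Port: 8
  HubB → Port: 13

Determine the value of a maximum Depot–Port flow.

28

Augment Depot→Port: bottleneck 7, flow now 7.
Augment Depot→HubB→Port: bottleneck 6, flow now 13.
Augment Depot→HubA→Jct1→Port: bottleneck 8, flow now 21.
Augment Depot→HubA→HubB→Port: bottleneck 7, flow now 28.
No augmenting path remains; maximum flow = 28.
In the residual graph, reachable from Depot: {Depot, HubA, Y2, Jct1, HubB}.
Min-cut edges: Depot→Port (7), Jct1→Port (8), HubB→Port (13); capacity 7 + 8 + 13 = 28.
This cut is saturated, so no flow can exceed 28.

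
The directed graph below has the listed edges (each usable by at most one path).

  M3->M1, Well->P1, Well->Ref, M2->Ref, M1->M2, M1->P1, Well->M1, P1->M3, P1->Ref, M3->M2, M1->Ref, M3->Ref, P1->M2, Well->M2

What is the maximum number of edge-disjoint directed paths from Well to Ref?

Assign every edge capacity 1; by Menger, the answer equals the max flow.
Path Well→Ref (+1); total 1.
Path Well→P1→Ref (+1); total 2.
Path Well→M1→Ref (+1); total 3.
Path Well→M2→Ref (+1); total 4.
No residual Well→Ref path; max flow = 4.
Certifying cut of size 4: {Well→M1, Well→M2, Well→P1, Well→Ref}.

4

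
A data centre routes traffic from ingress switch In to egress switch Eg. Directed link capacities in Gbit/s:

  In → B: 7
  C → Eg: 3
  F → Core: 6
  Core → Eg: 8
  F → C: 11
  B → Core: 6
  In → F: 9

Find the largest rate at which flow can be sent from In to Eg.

11

Augment In→B→Core→Eg: bottleneck 6, flow now 6.
Augment In→F→Core→Eg: bottleneck 2, flow now 8.
Augment In→F→C→Eg: bottleneck 3, flow now 11.
No augmenting path remains; maximum flow = 11.
In the residual graph, reachable from In: {In, B, F, Core, C}.
Min-cut edges: Core→Eg (8), C→Eg (3); capacity 8 + 3 = 11.
This cut is saturated, so no flow can exceed 11.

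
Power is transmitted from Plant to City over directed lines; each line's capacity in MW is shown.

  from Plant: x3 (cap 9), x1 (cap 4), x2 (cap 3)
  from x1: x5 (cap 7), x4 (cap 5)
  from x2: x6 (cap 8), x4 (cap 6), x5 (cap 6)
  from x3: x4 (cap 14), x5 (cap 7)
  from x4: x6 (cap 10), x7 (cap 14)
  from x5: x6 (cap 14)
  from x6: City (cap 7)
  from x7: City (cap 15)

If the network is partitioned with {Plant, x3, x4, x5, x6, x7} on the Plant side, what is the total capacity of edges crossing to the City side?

Edges leaving {Plant, x3, x4, x5, x6, x7}: Plant→x1 (4), Plant→x2 (3), x6→City (7), x7→City (15).
Cut capacity = 4 + 3 + 7 + 15 = 29.

29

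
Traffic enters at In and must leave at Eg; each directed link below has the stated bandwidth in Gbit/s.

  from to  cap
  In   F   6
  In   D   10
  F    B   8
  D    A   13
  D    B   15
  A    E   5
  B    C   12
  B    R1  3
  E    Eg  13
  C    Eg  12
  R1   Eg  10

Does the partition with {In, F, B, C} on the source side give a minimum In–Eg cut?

Given cut capacity: 10 + 3 + 12 = 25.
Augment In→F→B→C→Eg: bottleneck 6, flow now 6.
Augment In→D→A→E→Eg: bottleneck 5, flow now 11.
Augment In→D→B→C→Eg: bottleneck 5, flow now 16.
No augmenting path remains; maximum flow = 16.
In the residual graph, reachable from In: {In}.
Min-cut edges: In→F (6), In→D (10); capacity 6 + 10 = 16.
Cut capacity 25 exceeds the max flow 16, so it is not minimum.

No — its capacity is 25, but the minimum cut has capacity 16.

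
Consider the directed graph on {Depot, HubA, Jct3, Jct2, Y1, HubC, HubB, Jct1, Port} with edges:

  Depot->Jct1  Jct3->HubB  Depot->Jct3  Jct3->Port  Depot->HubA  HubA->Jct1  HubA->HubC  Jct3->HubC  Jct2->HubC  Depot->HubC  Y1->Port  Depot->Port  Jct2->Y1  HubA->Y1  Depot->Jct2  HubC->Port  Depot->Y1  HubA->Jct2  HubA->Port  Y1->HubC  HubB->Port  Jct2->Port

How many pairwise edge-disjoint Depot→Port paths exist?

6

Assign every edge capacity 1; by Menger, the answer equals the max flow.
Path Depot→Port (+1); total 1.
Path Depot→HubA→Port (+1); total 2.
Path Depot→Jct3→Port (+1); total 3.
Path Depot→Jct2→Port (+1); total 4.
Path Depot→Y1→Port (+1); total 5.
Path Depot→HubC→Port (+1); total 6.
No residual Depot→Port path; max flow = 6.
Certifying cut of size 6: {Depot→HubA, Depot→HubC, Depot→Jct2, Depot→Jct3, Depot→Port, Depot→Y1}.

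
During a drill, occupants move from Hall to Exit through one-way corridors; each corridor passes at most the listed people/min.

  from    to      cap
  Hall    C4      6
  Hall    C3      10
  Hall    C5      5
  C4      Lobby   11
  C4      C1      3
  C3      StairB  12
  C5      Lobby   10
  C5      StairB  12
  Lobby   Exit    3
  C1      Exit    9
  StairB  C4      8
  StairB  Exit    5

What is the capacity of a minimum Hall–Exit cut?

11

Augment Hall→C4→Lobby→Exit: bottleneck 3, flow now 3.
Augment Hall→C4→C1→Exit: bottleneck 3, flow now 6.
Augment Hall→C3→StairB→Exit: bottleneck 5, flow now 11.
No augmenting path remains; maximum flow = 11.
By max-flow min-cut, the minimum cut capacity equals the max flow.
In the residual graph, reachable from Hall: {Hall, C4, C3, C5, Lobby, StairB}.
Min-cut edges: C4→C1 (3), Lobby→Exit (3), StairB→Exit (5); capacity 3 + 3 + 5 = 11.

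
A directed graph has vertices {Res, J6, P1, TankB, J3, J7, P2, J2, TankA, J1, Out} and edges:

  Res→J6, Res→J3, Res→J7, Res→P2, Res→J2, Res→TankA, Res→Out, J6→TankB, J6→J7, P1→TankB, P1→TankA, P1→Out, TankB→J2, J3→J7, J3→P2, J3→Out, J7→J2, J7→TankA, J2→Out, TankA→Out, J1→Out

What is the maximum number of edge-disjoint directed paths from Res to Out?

4

Assign every edge capacity 1; by Menger, the answer equals the max flow.
Path Res→Out (+1); total 1.
Path Res→J3→Out (+1); total 2.
Path Res→J2→Out (+1); total 3.
Path Res→TankA→Out (+1); total 4.
No residual Res→Out path; max flow = 4.
Certifying cut of size 4: {J2→Out, Res→J3, Res→Out, TankA→Out}.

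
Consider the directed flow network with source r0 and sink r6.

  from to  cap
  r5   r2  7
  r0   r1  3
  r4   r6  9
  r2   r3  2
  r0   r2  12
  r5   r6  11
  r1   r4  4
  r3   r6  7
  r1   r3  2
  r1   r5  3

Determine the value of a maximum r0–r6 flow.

5

Augment r0→r1→r3→r6: bottleneck 2, flow now 2.
Augment r0→r1→r4→r6: bottleneck 1, flow now 3.
Augment r0→r2→r3→r6: bottleneck 2, flow now 5.
No augmenting path remains; maximum flow = 5.
In the residual graph, reachable from r0: {r0, r2}.
Min-cut edges: r0→r1 (3), r2→r3 (2); capacity 3 + 2 = 5.
This cut is saturated, so no flow can exceed 5.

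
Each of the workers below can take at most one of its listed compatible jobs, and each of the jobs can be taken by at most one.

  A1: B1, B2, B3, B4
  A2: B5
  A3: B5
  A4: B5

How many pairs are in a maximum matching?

2

Unit-capacity flow: source→left, listed edges, right→sink; max matching = max flow.
Augmenting path A1→B1 (+1); matched 1.
Augmenting path A2→B5 (+1); matched 2.
No augmenting path remains; maximum matching = 2.
König certificate: {A1, B5} is a vertex cover of size 2 (every listed pair touches it), so no matching can be larger.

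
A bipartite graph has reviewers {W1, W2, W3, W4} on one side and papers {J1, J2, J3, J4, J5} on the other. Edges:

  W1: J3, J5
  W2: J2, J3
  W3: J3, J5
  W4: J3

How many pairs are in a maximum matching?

3

Unit-capacity flow: source→left, listed edges, right→sink; max matching = max flow.
Augmenting path W1→J3 (+1); matched 1.
Augmenting path W2→J2 (+1); matched 2.
Augmenting path W3→J5 (+1); matched 3.
No augmenting path remains; maximum matching = 3.
König certificate: {W2, J3, J5} is a vertex cover of size 3 (every listed pair touches it), so no matching can be larger.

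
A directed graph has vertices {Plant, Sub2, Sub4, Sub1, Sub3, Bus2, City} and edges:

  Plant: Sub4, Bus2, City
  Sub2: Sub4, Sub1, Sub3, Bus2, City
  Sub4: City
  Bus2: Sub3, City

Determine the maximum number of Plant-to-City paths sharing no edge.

Assign every edge capacity 1; by Menger, the answer equals the max flow.
Path Plant→City (+1); total 1.
Path Plant→Sub4→City (+1); total 2.
Path Plant→Bus2→City (+1); total 3.
No residual Plant→City path; max flow = 3.
Certifying cut of size 3: {Plant→Bus2, Plant→City, Plant→Sub4}.

3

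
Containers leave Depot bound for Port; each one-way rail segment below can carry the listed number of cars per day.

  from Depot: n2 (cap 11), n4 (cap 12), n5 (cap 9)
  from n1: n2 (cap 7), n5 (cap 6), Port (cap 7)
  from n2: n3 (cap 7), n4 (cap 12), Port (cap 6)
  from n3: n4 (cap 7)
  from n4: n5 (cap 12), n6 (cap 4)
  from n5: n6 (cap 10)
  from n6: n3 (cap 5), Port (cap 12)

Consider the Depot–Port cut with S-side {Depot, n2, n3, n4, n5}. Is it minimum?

Given cut capacity: 6 + 4 + 10 = 20.
Augment Depot→n2→Port: bottleneck 6, flow now 6.
Augment Depot→n4→n6→Port: bottleneck 4, flow now 10.
Augment Depot→n5→n6→Port: bottleneck 8, flow now 18.
No augmenting path remains; maximum flow = 18.
In the residual graph, reachable from Depot: {Depot, n2, n3, n4, n5, n6}.
Min-cut edges: n2→Port (6), n6→Port (12); capacity 6 + 12 = 18.
Cut capacity 20 exceeds the max flow 18, so it is not minimum.

No — its capacity is 20, but the minimum cut has capacity 18.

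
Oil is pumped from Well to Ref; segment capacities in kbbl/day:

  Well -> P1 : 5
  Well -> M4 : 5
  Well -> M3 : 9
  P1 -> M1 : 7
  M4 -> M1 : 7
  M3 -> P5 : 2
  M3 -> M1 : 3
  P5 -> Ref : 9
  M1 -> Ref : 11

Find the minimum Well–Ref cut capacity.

13

Augment Well→P1→M1→Ref: bottleneck 5, flow now 5.
Augment Well→M4→M1→Ref: bottleneck 5, flow now 10.
Augment Well→M3→P5→Ref: bottleneck 2, flow now 12.
Augment Well→M3→M1→Ref: bottleneck 1, flow now 13.
No augmenting path remains; maximum flow = 13.
By max-flow min-cut, the minimum cut capacity equals the max flow.
In the residual graph, reachable from Well: {Well, P1, M4, M3, M1}.
Min-cut edges: M3→P5 (2), M1→Ref (11); capacity 2 + 11 = 13.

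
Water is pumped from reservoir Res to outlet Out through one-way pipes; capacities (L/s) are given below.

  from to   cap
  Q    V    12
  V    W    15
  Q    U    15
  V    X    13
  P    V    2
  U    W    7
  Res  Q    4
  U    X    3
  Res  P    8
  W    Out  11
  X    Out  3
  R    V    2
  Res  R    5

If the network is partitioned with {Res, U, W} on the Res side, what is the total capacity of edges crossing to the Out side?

Edges leaving {Res, U, W}: Res→P (8), Res→Q (4), Res→R (5), U→X (3), W→Out (11).
Cut capacity = 8 + 4 + 5 + 3 + 11 = 31.

31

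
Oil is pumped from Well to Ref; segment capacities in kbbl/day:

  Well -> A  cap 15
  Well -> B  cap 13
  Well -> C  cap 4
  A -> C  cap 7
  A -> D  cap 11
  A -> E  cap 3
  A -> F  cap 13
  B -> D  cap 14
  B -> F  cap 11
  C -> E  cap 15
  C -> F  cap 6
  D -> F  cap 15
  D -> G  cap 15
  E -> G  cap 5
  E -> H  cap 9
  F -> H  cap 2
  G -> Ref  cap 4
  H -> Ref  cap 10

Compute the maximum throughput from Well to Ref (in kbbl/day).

14

Augment Well→A→D→G→Ref: bottleneck 4, flow now 4.
Augment Well→A→E→H→Ref: bottleneck 3, flow now 7.
Augment Well→A→F→H→Ref: bottleneck 2, flow now 9.
Augment Well→C→E→H→Ref: bottleneck 4, flow now 13.
Augment Well→A→C→E→H→Ref: bottleneck 1, flow now 14.
No augmenting path remains; maximum flow = 14.
In the residual graph, reachable from Well: {Well, A, B, C, D, E, F, G, H}.
Min-cut edges: G→Ref (4), H→Ref (10); capacity 4 + 10 = 14.
This cut is saturated, so no flow can exceed 14.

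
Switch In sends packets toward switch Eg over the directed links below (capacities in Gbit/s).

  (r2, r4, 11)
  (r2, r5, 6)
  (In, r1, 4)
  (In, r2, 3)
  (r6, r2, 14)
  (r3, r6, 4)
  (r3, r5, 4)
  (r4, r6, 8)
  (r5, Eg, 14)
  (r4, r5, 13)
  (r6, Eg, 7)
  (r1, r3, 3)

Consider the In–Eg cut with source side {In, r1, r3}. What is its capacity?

11

Edges leaving {In, r1, r3}: In→r2 (3), r3→r5 (4), r3→r6 (4).
Cut capacity = 3 + 4 + 4 = 11.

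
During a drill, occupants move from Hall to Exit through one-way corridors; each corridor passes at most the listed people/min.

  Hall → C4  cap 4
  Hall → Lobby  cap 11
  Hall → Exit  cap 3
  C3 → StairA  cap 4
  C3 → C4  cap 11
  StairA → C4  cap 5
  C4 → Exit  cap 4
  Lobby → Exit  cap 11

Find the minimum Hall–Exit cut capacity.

Augment Hall→Exit: bottleneck 3, flow now 3.
Augment Hall→C4→Exit: bottleneck 4, flow now 7.
Augment Hall→Lobby→Exit: bottleneck 11, flow now 18.
No augmenting path remains; maximum flow = 18.
By max-flow min-cut, the minimum cut capacity equals the max flow.
In the residual graph, reachable from Hall: {Hall}.
Min-cut edges: Hall→C4 (4), Hall→Lobby (11), Hall→Exit (3); capacity 4 + 11 + 3 = 18.

18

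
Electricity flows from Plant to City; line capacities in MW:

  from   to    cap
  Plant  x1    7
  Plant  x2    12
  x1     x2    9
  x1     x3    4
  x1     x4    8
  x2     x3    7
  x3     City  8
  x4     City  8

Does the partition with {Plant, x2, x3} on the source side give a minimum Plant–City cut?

No — its capacity is 15, but the minimum cut has capacity 14.

Given cut capacity: 7 + 8 = 15.
Augment Plant→x1→x3→City: bottleneck 4, flow now 4.
Augment Plant→x1→x4→City: bottleneck 3, flow now 7.
Augment Plant→x2→x3→City: bottleneck 4, flow now 11.
Augment Plant→x2→x3→x1→x4→City: bottleneck 3, flow now 14. (uses reverse residual edge)
No augmenting path remains; maximum flow = 14.
In the residual graph, reachable from Plant: {Plant, x2}.
Min-cut edges: Plant→x1 (7), x2→x3 (7); capacity 7 + 7 = 14.
Cut capacity 15 exceeds the max flow 14, so it is not minimum.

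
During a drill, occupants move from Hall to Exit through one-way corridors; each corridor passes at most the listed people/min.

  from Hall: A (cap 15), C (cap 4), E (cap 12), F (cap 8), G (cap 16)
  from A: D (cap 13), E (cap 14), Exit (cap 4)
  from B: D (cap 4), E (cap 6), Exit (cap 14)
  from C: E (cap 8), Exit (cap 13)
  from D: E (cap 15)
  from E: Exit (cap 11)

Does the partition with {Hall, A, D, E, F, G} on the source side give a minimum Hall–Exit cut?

Given cut capacity: 4 + 4 + 11 = 19.
Augment Hall→A→Exit: bottleneck 4, flow now 4.
Augment Hall→C→Exit: bottleneck 4, flow now 8.
Augment Hall→E→Exit: bottleneck 11, flow now 19.
No augmenting path remains; maximum flow = 19.
Cut capacity 19 equals the max flow, so it is a minimum cut.

Yes — it is a minimum cut (capacity 19).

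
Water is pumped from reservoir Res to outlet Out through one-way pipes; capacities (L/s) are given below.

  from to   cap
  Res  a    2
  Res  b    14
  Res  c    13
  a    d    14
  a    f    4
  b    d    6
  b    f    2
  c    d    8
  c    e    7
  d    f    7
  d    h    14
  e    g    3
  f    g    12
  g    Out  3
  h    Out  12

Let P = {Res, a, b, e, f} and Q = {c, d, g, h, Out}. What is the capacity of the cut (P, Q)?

Edges leaving {Res, a, b, e, f}: Res→c (13), a→d (14), b→d (6), e→g (3), f→g (12).
Cut capacity = 13 + 14 + 6 + 3 + 12 = 48.

48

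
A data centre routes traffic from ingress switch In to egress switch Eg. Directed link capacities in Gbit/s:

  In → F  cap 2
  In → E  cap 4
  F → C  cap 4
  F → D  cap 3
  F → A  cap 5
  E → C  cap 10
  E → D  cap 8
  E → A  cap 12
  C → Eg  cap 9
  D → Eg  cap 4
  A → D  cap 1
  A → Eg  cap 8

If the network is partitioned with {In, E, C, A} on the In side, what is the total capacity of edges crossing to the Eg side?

Edges leaving {In, E, C, A}: In→F (2), E→D (8), C→Eg (9), A→D (1), A→Eg (8).
Cut capacity = 2 + 8 + 9 + 1 + 8 = 28.

28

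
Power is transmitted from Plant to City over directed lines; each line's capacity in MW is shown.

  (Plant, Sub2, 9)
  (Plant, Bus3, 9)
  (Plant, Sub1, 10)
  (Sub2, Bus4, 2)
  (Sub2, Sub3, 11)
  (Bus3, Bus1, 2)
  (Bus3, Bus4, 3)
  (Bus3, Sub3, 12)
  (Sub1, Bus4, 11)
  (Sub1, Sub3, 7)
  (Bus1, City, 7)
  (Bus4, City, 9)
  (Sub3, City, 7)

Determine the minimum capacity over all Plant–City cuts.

18

Augment Plant→Sub2→Bus4→City: bottleneck 2, flow now 2.
Augment Plant→Sub2→Sub3→City: bottleneck 7, flow now 9.
Augment Plant→Bus3→Bus1→City: bottleneck 2, flow now 11.
Augment Plant→Bus3→Bus4→City: bottleneck 3, flow now 14.
Augment Plant→Sub1→Bus4→City: bottleneck 4, flow now 18.
No augmenting path remains; maximum flow = 18.
By max-flow min-cut, the minimum cut capacity equals the max flow.
In the residual graph, reachable from Plant: {Plant, Sub2, Bus3, Sub1, Bus4, Sub3}.
Min-cut edges: Bus3→Bus1 (2), Bus4→City (9), Sub3→City (7); capacity 2 + 9 + 7 = 18.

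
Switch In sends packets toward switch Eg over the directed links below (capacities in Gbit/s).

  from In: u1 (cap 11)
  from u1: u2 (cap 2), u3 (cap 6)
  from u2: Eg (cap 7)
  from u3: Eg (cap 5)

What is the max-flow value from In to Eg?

7

Augment In→u1→u2→Eg: bottleneck 2, flow now 2.
Augment In→u1→u3→Eg: bottleneck 5, flow now 7.
No augmenting path remains; maximum flow = 7.
In the residual graph, reachable from In: {In, u1, u3}.
Min-cut edges: u1→u2 (2), u3→Eg (5); capacity 2 + 5 = 7.
This cut is saturated, so no flow can exceed 7.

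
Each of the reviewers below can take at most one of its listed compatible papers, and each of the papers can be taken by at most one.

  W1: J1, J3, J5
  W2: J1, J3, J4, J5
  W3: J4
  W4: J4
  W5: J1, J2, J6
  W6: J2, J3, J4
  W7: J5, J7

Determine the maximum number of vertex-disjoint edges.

Unit-capacity flow: source→left, listed edges, right→sink; max matching = max flow.
Augmenting path W1→J1 (+1); matched 1.
Augmenting path W2→J3 (+1); matched 2.
Augmenting path W3→J4 (+1); matched 3.
Augmenting path W5→J2 (+1); matched 4.
Augmenting path W7→J5 (+1); matched 5.
Augmenting path W6→J2→W5→J6 (+1); matched 6.
No augmenting path remains; maximum matching = 6.
König certificate: {W1, W2, W5, W6, W7, J4} is a vertex cover of size 6 (every listed pair touches it), so no matching can be larger.

6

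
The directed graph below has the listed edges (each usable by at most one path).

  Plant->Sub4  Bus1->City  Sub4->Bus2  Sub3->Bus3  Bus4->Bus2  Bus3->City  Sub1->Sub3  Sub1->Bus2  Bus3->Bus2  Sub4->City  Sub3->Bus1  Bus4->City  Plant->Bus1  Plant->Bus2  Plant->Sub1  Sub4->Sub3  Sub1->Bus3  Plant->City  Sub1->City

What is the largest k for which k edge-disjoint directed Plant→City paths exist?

Assign every edge capacity 1; by Menger, the answer equals the max flow.
Path Plant→City (+1); total 1.
Path Plant→Sub4→City (+1); total 2.
Path Plant→Sub1→City (+1); total 3.
Path Plant→Bus1→City (+1); total 4.
No residual Plant→City path; max flow = 4.
Certifying cut of size 4: {Plant→Bus1, Plant→City, Plant→Sub1, Plant→Sub4}.

4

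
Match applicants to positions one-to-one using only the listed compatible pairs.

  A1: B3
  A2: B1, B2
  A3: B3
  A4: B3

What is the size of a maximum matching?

2

Unit-capacity flow: source→left, listed edges, right→sink; max matching = max flow.
Augmenting path A1→B3 (+1); matched 1.
Augmenting path A2→B1 (+1); matched 2.
No augmenting path remains; maximum matching = 2.
König certificate: {A2, B3} is a vertex cover of size 2 (every listed pair touches it), so no matching can be larger.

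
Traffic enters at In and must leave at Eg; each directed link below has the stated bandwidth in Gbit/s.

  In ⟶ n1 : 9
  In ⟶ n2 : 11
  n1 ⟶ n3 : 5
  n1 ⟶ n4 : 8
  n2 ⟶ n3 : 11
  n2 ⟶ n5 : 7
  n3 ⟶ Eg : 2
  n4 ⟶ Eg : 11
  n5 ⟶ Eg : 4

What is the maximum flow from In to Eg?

14

Augment In→n1→n3→Eg: bottleneck 2, flow now 2.
Augment In→n1→n4→Eg: bottleneck 7, flow now 9.
Augment In→n2→n5→Eg: bottleneck 4, flow now 13.
Augment In→n2→n3→n1→n4→Eg: bottleneck 1, flow now 14. (uses reverse residual edge)
No augmenting path remains; maximum flow = 14.
In the residual graph, reachable from In: {In, n1, n2, n3, n5}.
Min-cut edges: n1→n4 (8), n3→Eg (2), n5→Eg (4); capacity 8 + 2 + 4 = 14.
This cut is saturated, so no flow can exceed 14.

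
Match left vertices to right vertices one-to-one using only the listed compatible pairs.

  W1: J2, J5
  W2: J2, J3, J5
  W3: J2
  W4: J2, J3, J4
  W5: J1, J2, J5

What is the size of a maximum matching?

Unit-capacity flow: source→left, listed edges, right→sink; max matching = max flow.
Augmenting path W1→J2 (+1); matched 1.
Augmenting path W2→J3 (+1); matched 2.
Augmenting path W4→J4 (+1); matched 3.
Augmenting path W5→J1 (+1); matched 4.
Augmenting path W3→J2→W1→J5 (+1); matched 5.
No augmenting path remains; maximum matching = 5.
König certificate: {W1, W2, W3, W4, W5} is a vertex cover of size 5 (every listed pair touches it), so no matching can be larger.

5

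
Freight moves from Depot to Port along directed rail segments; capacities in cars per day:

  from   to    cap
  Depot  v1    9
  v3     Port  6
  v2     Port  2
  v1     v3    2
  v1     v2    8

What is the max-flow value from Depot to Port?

Augment Depot→v1→v2→Port: bottleneck 2, flow now 2.
Augment Depot→v1→v3→Port: bottleneck 2, flow now 4.
No augmenting path remains; maximum flow = 4.
In the residual graph, reachable from Depot: {Depot, v1, v2}.
Min-cut edges: v1→v3 (2), v2→Port (2); capacity 2 + 2 = 4.
This cut is saturated, so no flow can exceed 4.

4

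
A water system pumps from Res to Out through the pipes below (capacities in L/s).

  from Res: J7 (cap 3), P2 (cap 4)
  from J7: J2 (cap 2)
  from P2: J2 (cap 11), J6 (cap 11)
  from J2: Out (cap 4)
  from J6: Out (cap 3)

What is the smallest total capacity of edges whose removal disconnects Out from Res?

Augment Res→J7→J2→Out: bottleneck 2, flow now 2.
Augment Res→P2→J2→Out: bottleneck 2, flow now 4.
Augment Res→P2→J6→Out: bottleneck 2, flow now 6.
No augmenting path remains; maximum flow = 6.
By max-flow min-cut, the minimum cut capacity equals the max flow.
In the residual graph, reachable from Res: {Res, J7}.
Min-cut edges: Res→P2 (4), J7→J2 (2); capacity 4 + 2 = 6.

6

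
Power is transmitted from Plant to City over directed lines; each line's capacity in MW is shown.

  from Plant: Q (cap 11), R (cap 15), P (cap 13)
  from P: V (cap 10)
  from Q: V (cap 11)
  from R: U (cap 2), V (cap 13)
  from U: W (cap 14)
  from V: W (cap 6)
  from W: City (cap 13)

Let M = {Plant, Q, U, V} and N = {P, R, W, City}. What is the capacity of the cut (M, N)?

48

Edges leaving {Plant, Q, U, V}: Plant→P (13), Plant→R (15), U→W (14), V→W (6).
Cut capacity = 13 + 15 + 14 + 6 = 48.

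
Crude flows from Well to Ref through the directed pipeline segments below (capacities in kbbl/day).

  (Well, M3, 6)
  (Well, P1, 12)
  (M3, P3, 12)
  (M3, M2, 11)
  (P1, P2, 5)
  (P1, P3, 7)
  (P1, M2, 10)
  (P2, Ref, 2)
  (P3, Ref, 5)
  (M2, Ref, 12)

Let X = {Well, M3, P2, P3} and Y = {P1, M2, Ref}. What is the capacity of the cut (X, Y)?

Edges leaving {Well, M3, P2, P3}: Well→P1 (12), M3→M2 (11), P2→Ref (2), P3→Ref (5).
Cut capacity = 12 + 11 + 2 + 5 = 30.

30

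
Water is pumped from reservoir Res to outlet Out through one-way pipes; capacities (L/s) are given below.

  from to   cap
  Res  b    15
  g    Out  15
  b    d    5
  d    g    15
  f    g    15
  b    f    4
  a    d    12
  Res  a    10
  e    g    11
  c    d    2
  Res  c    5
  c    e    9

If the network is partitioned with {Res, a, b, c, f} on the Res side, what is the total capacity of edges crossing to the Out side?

Edges leaving {Res, a, b, c, f}: a→d (12), b→d (5), c→d (2), c→e (9), f→g (15).
Cut capacity = 12 + 5 + 2 + 9 + 15 = 43.

43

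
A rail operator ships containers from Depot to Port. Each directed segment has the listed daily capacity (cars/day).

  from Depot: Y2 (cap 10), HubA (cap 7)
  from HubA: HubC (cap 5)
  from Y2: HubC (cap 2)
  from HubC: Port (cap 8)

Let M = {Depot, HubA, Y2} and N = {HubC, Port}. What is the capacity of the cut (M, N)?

7

Edges leaving {Depot, HubA, Y2}: HubA→HubC (5), Y2→HubC (2).
Cut capacity = 5 + 2 = 7.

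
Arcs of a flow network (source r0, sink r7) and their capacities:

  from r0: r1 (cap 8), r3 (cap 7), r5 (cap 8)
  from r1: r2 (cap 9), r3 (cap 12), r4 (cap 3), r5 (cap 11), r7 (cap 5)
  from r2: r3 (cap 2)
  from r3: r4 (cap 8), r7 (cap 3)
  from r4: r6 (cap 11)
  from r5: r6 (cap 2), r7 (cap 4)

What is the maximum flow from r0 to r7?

12

Augment r0→r1→r7: bottleneck 5, flow now 5.
Augment r0→r3→r7: bottleneck 3, flow now 8.
Augment r0→r5→r7: bottleneck 4, flow now 12.
No augmenting path remains; maximum flow = 12.
In the residual graph, reachable from r0: {r0, r1, r2, r3, r4, r5, r6}.
Min-cut edges: r1→r7 (5), r3→r7 (3), r5→r7 (4); capacity 5 + 3 + 4 = 12.
This cut is saturated, so no flow can exceed 12.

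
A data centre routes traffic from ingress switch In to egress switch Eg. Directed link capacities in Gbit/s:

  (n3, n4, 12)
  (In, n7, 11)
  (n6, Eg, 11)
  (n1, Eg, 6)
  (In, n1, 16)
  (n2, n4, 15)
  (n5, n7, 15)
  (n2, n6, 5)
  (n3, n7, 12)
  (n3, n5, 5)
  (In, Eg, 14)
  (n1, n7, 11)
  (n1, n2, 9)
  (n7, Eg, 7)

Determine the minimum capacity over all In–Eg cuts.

Augment In→Eg: bottleneck 14, flow now 14.
Augment In→n1→Eg: bottleneck 6, flow now 20.
Augment In→n7→Eg: bottleneck 7, flow now 27.
Augment In→n1→n2→n6→Eg: bottleneck 5, flow now 32.
No augmenting path remains; maximum flow = 32.
By max-flow min-cut, the minimum cut capacity equals the max flow.
In the residual graph, reachable from In: {In, n1, n2, n4, n7}.
Min-cut edges: In→Eg (14), n1→Eg (6), n2→n6 (5), n7→Eg (7); capacity 14 + 6 + 5 + 7 = 32.

32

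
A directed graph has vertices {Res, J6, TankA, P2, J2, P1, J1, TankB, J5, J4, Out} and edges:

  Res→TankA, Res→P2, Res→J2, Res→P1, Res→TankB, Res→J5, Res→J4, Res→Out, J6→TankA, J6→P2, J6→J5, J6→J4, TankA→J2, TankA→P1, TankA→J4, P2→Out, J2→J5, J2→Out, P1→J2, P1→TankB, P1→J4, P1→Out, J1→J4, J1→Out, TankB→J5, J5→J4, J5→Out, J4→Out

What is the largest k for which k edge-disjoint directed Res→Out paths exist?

6

Assign every edge capacity 1; by Menger, the answer equals the max flow.
Path Res→Out (+1); total 1.
Path Res→P2→Out (+1); total 2.
Path Res→J2→Out (+1); total 3.
Path Res→P1→Out (+1); total 4.
Path Res→J5→Out (+1); total 5.
Path Res→J4→Out (+1); total 6.
No residual Res→Out path; max flow = 6.
Certifying cut of size 6: {J2→Out, J4→Out, J5→Out, P1→Out, Res→Out, Res→P2}.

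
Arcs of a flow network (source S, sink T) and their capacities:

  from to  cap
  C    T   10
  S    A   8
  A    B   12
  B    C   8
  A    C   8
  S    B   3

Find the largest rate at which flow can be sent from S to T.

Augment S→A→C→T: bottleneck 8, flow now 8.
Augment S→B→C→T: bottleneck 2, flow now 10.
No augmenting path remains; maximum flow = 10.
In the residual graph, reachable from S: {S, A, B, C}.
Min-cut edges: C→T (10); capacity 10 = 10.
This cut is saturated, so no flow can exceed 10.

10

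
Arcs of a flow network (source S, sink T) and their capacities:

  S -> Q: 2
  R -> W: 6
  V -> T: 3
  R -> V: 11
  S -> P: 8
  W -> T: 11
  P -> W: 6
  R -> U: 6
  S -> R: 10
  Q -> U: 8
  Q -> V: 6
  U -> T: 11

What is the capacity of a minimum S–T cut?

18

Augment S→P→W→T: bottleneck 6, flow now 6.
Augment S→Q→U→T: bottleneck 2, flow now 8.
Augment S→R→U→T: bottleneck 6, flow now 14.
Augment S→R→V→T: bottleneck 3, flow now 17.
Augment S→R→W→T: bottleneck 1, flow now 18.
No augmenting path remains; maximum flow = 18.
By max-flow min-cut, the minimum cut capacity equals the max flow.
In the residual graph, reachable from S: {S, P}.
Min-cut edges: S→Q (2), S→R (10), P→W (6); capacity 2 + 10 + 6 = 18.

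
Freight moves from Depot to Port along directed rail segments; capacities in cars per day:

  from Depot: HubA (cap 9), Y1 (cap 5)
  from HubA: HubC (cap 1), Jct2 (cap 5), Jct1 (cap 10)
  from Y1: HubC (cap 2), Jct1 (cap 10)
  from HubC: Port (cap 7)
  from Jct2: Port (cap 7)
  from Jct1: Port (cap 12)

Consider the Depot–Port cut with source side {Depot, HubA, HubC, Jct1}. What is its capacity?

Edges leaving {Depot, HubA, HubC, Jct1}: Depot→Y1 (5), HubA→Jct2 (5), HubC→Port (7), Jct1→Port (12).
Cut capacity = 5 + 5 + 7 + 12 = 29.

29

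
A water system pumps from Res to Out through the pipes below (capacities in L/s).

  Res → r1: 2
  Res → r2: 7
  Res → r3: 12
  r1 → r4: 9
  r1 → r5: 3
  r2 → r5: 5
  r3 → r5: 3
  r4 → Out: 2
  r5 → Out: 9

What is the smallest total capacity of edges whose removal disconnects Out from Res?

Augment Res→r1→r4→Out: bottleneck 2, flow now 2.
Augment Res→r2→r5→Out: bottleneck 5, flow now 7.
Augment Res→r3→r5→Out: bottleneck 3, flow now 10.
No augmenting path remains; maximum flow = 10.
By max-flow min-cut, the minimum cut capacity equals the max flow.
In the residual graph, reachable from Res: {Res, r2, r3}.
Min-cut edges: Res→r1 (2), r2→r5 (5), r3→r5 (3); capacity 2 + 5 + 3 = 10.

10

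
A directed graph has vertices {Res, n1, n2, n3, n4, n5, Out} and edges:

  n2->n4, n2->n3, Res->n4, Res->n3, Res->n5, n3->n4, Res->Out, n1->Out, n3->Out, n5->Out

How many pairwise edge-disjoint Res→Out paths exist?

3

Assign every edge capacity 1; by Menger, the answer equals the max flow.
Path Res→Out (+1); total 1.
Path Res→n3→Out (+1); total 2.
Path Res→n5→Out (+1); total 3.
No residual Res→Out path; max flow = 3.
Certifying cut of size 3: {Res→Out, Res→n3, Res→n5}.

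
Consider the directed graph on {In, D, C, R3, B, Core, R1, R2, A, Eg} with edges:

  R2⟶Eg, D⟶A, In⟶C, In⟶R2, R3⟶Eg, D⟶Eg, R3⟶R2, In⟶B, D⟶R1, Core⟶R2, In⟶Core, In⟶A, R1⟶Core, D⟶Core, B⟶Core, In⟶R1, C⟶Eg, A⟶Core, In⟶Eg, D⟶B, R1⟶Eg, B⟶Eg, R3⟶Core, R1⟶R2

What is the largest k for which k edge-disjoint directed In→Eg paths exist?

Assign every edge capacity 1; by Menger, the answer equals the max flow.
Path In→Eg (+1); total 1.
Path In→C→Eg (+1); total 2.
Path In→B→Eg (+1); total 3.
Path In→R1→Eg (+1); total 4.
Path In→R2→Eg (+1); total 5.
No residual In→Eg path; max flow = 5.
Certifying cut of size 5: {In→B, In→C, In→Eg, In→R1, R2→Eg}.

5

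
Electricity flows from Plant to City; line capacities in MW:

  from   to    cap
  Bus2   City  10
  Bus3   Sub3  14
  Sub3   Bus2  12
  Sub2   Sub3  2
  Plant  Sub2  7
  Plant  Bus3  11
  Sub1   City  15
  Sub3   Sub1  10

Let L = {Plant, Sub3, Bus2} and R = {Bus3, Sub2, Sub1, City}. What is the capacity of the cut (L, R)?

Edges leaving {Plant, Sub3, Bus2}: Plant→Bus3 (11), Plant→Sub2 (7), Sub3→Sub1 (10), Bus2→City (10).
Cut capacity = 11 + 7 + 10 + 10 = 38.

38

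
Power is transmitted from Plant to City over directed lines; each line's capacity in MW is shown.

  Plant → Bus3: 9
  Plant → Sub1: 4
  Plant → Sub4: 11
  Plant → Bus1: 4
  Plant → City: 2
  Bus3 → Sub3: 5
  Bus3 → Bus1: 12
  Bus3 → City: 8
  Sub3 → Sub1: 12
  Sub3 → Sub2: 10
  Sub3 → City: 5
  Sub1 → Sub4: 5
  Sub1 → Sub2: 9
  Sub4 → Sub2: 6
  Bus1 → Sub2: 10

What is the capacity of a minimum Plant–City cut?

11

Augment Plant→City: bottleneck 2, flow now 2.
Augment Plant→Bus3→City: bottleneck 8, flow now 10.
Augment Plant→Bus3→Sub3→City: bottleneck 1, flow now 11.
No augmenting path remains; maximum flow = 11.
By max-flow min-cut, the minimum cut capacity equals the max flow.
In the residual graph, reachable from Plant: {Plant, Sub1, Sub4, Bus1, Sub2}.
Min-cut edges: Plant→Bus3 (9), Plant→City (2); capacity 9 + 2 = 11.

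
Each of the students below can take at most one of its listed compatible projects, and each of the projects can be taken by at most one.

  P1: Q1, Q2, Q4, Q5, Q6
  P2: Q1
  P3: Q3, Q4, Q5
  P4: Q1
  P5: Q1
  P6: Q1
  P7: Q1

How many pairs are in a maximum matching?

Unit-capacity flow: source→left, listed edges, right→sink; max matching = max flow.
Augmenting path P1→Q1 (+1); matched 1.
Augmenting path P3→Q3 (+1); matched 2.
Augmenting path P2→Q1→P1→Q2 (+1); matched 3.
No augmenting path remains; maximum matching = 3.
König certificate: {P1, P3, Q1} is a vertex cover of size 3 (every listed pair touches it), so no matching can be larger.

3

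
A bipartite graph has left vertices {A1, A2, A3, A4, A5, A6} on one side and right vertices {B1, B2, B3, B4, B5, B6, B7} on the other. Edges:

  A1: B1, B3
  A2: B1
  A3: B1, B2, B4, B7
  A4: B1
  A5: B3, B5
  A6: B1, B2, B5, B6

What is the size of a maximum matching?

5

Unit-capacity flow: source→left, listed edges, right→sink; max matching = max flow.
Augmenting path A1→B1 (+1); matched 1.
Augmenting path A3→B2 (+1); matched 2.
Augmenting path A5→B3 (+1); matched 3.
Augmenting path A6→B5 (+1); matched 4.
Augmenting path A2→B1→A1→B3→A5→B5→A6→B6 (+1); matched 5.
No augmenting path remains; maximum matching = 5.
König certificate: {A1, A3, A5, A6, B1} is a vertex cover of size 5 (every listed pair touches it), so no matching can be larger.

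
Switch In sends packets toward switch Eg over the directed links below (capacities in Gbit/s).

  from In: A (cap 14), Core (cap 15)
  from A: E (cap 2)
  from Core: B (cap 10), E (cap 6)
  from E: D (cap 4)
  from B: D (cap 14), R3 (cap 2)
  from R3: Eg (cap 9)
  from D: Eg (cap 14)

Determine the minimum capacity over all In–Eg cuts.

14

Augment In→A→E→D→Eg: bottleneck 2, flow now 2.
Augment In→Core→E→D→Eg: bottleneck 2, flow now 4.
Augment In→Core→B→R3→Eg: bottleneck 2, flow now 6.
Augment In→Core→B→D→Eg: bottleneck 8, flow now 14.
No augmenting path remains; maximum flow = 14.
By max-flow min-cut, the minimum cut capacity equals the max flow.
In the residual graph, reachable from In: {In, A, Core, E}.
Min-cut edges: Core→B (10), E→D (4); capacity 10 + 4 = 14.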